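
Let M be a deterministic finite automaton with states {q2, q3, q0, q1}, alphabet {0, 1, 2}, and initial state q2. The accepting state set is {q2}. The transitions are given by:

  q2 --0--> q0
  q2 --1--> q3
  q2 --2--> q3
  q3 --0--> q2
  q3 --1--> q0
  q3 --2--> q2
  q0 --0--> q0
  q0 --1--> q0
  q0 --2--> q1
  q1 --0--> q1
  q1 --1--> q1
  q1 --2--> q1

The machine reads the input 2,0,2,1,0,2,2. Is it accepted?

No

Trace: q2 -2-> q3 -0-> q2 -2-> q3 -1-> q0 -0-> q0 -2-> q1 -2-> q1
End state q1 is not accepting.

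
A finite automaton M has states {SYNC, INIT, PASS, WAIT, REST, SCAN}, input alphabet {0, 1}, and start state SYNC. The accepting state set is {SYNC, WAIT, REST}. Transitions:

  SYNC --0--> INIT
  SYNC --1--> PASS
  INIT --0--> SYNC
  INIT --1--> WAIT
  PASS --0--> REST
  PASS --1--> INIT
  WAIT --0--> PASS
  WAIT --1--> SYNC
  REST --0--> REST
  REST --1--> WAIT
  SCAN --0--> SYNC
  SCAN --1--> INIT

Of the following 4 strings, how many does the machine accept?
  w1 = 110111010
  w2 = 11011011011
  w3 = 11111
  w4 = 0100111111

2

w1: SYNC → PASS → INIT → SYNC → PASS → INIT → WAIT → PASS → INIT → SYNC  → end SYNC, accepted
w2: SYNC → PASS → INIT → SYNC → PASS → INIT → SYNC → PASS → INIT → SYNC → PASS → INIT  → end INIT, rejected
w3: SYNC → PASS → INIT → WAIT → SYNC → PASS  → end PASS, rejected
w4: SYNC → INIT → WAIT → PASS → REST → WAIT → SYNC → PASS → INIT → WAIT → SYNC  → end SYNC, accepted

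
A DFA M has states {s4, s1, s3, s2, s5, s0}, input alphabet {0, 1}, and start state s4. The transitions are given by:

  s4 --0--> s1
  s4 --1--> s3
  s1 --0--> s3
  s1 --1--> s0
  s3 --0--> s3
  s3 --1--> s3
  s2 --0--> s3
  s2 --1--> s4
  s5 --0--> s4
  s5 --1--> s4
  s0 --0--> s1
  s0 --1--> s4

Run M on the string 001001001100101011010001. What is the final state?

Trace: s4 -0-> s1 -0-> s3 -1-> s3 -0-> s3 -0-> s3 -1-> s3 -0-> s3 -0-> s3 -1-> s3 -1-> s3 -0-> s3 -0-> s3 -1-> s3 -0-> s3 -1-> s3 -0-> s3 -1-> s3 -1-> s3 -0-> s3 -1-> s3 -0-> s3 -0-> s3 -0-> s3 -1-> s3

s3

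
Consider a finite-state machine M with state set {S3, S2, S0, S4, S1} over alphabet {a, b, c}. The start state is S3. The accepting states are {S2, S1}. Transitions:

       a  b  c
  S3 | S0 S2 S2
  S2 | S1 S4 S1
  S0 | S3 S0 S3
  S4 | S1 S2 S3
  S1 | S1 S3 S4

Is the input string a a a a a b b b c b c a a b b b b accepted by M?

Trace: S3 -a-> S0 -a-> S3 -a-> S0 -a-> S3 -a-> S0 -b-> S0 -b-> S0 -b-> S0 -c-> S3 -b-> S2 -c-> S1 -a-> S1 -a-> S1 -b-> S3 -b-> S2 -b-> S4 -b-> S2
End state S2 is accepting.

Yes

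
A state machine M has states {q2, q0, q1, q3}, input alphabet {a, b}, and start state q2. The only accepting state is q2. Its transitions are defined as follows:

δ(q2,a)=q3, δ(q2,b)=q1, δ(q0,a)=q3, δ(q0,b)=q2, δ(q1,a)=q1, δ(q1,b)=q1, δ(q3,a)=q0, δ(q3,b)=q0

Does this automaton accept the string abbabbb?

No

Trace: q2 -a-> q3 -b-> q0 -b-> q2 -a-> q3 -b-> q0 -b-> q2 -b-> q1
End state q1 is not accepting.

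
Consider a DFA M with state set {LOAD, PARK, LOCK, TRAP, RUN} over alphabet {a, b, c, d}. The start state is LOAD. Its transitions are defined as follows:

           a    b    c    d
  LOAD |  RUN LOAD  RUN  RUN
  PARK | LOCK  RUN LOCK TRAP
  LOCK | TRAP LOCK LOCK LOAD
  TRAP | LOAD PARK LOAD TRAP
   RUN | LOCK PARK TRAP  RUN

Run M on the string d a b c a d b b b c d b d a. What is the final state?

Trace: LOAD -d-> RUN -a-> LOCK -b-> LOCK -c-> LOCK -a-> TRAP -d-> TRAP -b-> PARK -b-> RUN -b-> PARK -c-> LOCK -d-> LOAD -b-> LOAD -d-> RUN -a-> LOCK

LOCK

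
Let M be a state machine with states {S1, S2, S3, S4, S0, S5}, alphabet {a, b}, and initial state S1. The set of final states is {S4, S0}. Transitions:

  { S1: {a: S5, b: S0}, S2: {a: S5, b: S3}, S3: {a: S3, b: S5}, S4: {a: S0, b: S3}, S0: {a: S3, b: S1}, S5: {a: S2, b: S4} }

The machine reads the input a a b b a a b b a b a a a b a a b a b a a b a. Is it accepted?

S1 → S5 → S2 → S3 → S5 → S2 → S5 → S4 → S3 → S3 → S5 → S2 → S5 → S2 → S3 → S3 → S3 → S5 → S2 → S3 → S3 → S3 → S5 → S2
End state S2 is not accepting.

No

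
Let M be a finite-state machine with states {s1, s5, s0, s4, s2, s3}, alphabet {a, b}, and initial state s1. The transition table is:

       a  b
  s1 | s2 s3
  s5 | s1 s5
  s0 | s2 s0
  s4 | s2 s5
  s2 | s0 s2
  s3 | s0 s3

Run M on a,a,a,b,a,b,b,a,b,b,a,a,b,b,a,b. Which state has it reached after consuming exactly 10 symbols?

start at s1
read 'a': s1 → s2
read 'a': s2 → s0
read 'a': s0 → s2
read 'b': s2 → s2
read 'a': s2 → s0
read 'b': s0 → s0
read 'b': s0 → s0
read 'a': s0 → s2
read 'b': s2 → s2
read 'b': s2 → s2
After 10 symbols: s2.

s2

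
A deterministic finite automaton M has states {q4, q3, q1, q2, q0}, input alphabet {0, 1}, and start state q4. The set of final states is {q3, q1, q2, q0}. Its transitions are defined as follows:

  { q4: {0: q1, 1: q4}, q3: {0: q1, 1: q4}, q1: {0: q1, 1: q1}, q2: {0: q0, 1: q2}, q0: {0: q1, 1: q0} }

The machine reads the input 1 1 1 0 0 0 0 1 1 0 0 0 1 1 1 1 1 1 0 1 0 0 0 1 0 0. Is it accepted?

q4 → q4 → q4 → q4 → q1 → q1 → q1 → q1 → q1 → q1 → q1 → q1 → q1 → q1 → q1 → q1 → q1 → q1 → q1 → q1 → q1 → q1 → q1 → q1 → q1 → q1 → q1
End state q1 is accepting.

Yes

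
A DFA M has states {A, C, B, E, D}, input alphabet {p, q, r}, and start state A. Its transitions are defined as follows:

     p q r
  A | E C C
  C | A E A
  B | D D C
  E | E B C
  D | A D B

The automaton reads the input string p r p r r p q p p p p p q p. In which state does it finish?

D

Trace: A -p-> E -r-> C -p-> A -r-> C -r-> A -p-> E -q-> B -p-> D -p-> A -p-> E -p-> E -p-> E -q-> B -p-> D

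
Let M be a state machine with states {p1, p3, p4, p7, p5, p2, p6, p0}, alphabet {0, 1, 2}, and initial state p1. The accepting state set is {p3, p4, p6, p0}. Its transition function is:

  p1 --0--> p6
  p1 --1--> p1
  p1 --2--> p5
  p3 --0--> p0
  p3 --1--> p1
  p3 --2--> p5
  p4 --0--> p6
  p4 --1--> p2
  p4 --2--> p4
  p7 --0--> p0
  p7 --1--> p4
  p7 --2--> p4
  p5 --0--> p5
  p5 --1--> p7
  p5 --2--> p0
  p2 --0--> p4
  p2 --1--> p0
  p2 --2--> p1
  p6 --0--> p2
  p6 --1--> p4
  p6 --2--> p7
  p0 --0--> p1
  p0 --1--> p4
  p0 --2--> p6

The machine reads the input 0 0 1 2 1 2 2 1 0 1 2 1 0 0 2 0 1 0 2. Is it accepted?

No

p1 → p6 → p2 → p0 → p6 → p4 → p4 → p4 → p2 → p4 → p2 → p1 → p1 → p6 → p2 → p1 → p6 → p4 → p6 → p7
End state p7 is not accepting.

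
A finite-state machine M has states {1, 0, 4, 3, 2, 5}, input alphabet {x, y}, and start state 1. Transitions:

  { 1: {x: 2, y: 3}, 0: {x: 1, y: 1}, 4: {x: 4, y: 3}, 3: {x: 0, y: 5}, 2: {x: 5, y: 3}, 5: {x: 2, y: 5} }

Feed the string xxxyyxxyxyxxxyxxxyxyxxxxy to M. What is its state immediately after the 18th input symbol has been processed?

3

Trace: 1 -x-> 2 -x-> 5 -x-> 2 -y-> 3 -y-> 5 -x-> 2 -x-> 5 -y-> 5 -x-> 2 -y-> 3 -x-> 0 -x-> 1 -x-> 2 -y-> 3 -x-> 0 -x-> 1 -x-> 2 -y-> 3
After 18 symbols: 3.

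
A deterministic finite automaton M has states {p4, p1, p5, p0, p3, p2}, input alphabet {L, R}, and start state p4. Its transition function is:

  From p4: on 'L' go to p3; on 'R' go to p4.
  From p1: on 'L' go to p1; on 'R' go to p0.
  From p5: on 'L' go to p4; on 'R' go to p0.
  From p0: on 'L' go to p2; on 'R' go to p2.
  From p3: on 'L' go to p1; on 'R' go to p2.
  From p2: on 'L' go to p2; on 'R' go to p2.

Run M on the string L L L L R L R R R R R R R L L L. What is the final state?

start at p4
read 'L': p4 → p3
read 'L': p3 → p1
read 'L': p1 → p1
read 'L': p1 → p1
read 'R': p1 → p0
read 'L': p0 → p2
read 'R': p2 → p2
read 'R': p2 → p2
read 'R': p2 → p2
read 'R': p2 → p2
read 'R': p2 → p2
read 'R': p2 → p2
read 'R': p2 → p2
read 'L': p2 → p2
read 'L': p2 → p2
read 'L': p2 → p2

p2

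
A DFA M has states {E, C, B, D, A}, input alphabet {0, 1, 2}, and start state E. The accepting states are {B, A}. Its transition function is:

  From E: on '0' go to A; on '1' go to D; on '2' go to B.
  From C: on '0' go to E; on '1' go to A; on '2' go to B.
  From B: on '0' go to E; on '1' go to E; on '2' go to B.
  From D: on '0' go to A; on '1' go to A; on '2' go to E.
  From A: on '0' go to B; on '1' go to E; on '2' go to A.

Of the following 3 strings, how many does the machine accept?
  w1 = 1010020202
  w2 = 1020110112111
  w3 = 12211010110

w1:
  start at E
  read '1': E → D
  read '0': D → A
  read '1': A → E
  read '0': E → A
  read '0': A → B
  read '2': B → B
  read '0': B → E
  read '2': E → B
  read '0': B → E
  read '2': E → B
  end B, accepted
w2:
  start at E
  read '1': E → D
  read '0': D → A
  read '2': A → A
  read '0': A → B
  read '1': B → E
  read '1': E → D
  read '0': D → A
  read '1': A → E
  read '1': E → D
  read '2': D → E
  read '1': E → D
  read '1': D → A
  read '1': A → E
  end E, rejected
w3:
  start at E
  read '1': E → D
  read '2': D → E
  read '2': E → B
  read '1': B → E
  read '1': E → D
  read '0': D → A
  read '1': A → E
  read '0': E → A
  read '1': A → E
  read '1': E → D
  read '0': D → A
  end A, accepted

2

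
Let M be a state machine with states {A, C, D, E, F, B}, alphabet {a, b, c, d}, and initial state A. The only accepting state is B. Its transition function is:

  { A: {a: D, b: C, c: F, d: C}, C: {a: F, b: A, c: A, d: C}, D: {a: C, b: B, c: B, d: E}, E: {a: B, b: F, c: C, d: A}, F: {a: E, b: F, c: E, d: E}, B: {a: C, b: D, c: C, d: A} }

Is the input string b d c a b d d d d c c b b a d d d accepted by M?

No

A → C → C → A → D → B → A → C → C → C → A → F → F → F → E → A → C → C
End state C is not accepting.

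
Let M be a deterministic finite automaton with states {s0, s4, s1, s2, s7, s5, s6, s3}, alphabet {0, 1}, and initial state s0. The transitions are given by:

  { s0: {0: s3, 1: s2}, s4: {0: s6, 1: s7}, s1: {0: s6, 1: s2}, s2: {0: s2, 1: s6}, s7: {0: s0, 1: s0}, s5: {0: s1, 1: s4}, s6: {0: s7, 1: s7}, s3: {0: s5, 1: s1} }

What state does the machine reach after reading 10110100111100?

Trace: s0 -1-> s2 -0-> s2 -1-> s6 -1-> s7 -0-> s0 -1-> s2 -0-> s2 -0-> s2 -1-> s6 -1-> s7 -1-> s0 -1-> s2 -0-> s2 -0-> s2

s2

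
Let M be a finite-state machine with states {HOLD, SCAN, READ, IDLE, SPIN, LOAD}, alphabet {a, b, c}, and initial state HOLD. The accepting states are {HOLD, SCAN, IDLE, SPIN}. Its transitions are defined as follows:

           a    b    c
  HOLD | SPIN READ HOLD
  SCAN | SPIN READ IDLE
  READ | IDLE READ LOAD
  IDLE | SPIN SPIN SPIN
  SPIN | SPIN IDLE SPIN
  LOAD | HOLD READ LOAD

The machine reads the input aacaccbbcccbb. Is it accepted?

start at HOLD
read 'a': HOLD → SPIN
read 'a': SPIN → SPIN
read 'c': SPIN → SPIN
read 'a': SPIN → SPIN
read 'c': SPIN → SPIN
read 'c': SPIN → SPIN
read 'b': SPIN → IDLE
read 'b': IDLE → SPIN
read 'c': SPIN → SPIN
read 'c': SPIN → SPIN
read 'c': SPIN → SPIN
read 'b': SPIN → IDLE
read 'b': IDLE → SPIN
End state SPIN is accepting.

Yes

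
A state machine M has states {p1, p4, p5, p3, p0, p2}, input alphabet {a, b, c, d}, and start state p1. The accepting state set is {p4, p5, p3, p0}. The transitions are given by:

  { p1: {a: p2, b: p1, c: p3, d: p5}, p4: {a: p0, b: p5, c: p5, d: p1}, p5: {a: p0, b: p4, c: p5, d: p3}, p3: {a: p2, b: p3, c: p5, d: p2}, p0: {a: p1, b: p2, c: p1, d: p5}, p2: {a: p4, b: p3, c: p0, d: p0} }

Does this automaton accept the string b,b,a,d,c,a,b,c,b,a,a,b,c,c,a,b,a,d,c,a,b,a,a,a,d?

Yes

start at p1
read 'b': p1 → p1
read 'b': p1 → p1
read 'a': p1 → p2
read 'd': p2 → p0
read 'c': p0 → p1
read 'a': p1 → p2
read 'b': p2 → p3
read 'c': p3 → p5
read 'b': p5 → p4
read 'a': p4 → p0
read 'a': p0 → p1
read 'b': p1 → p1
read 'c': p1 → p3
read 'c': p3 → p5
read 'a': p5 → p0
read 'b': p0 → p2
read 'a': p2 → p4
read 'd': p4 → p1
read 'c': p1 → p3
read 'a': p3 → p2
read 'b': p2 → p3
read 'a': p3 → p2
read 'a': p2 → p4
read 'a': p4 → p0
read 'd': p0 → p5
End state p5 is accepting.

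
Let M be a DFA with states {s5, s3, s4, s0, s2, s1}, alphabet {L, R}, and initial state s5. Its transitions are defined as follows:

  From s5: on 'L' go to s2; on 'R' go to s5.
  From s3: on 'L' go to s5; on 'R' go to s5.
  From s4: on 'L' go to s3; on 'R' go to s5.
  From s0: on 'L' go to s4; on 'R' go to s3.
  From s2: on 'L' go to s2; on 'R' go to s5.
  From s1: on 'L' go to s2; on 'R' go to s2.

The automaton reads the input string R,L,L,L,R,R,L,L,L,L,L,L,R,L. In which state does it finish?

Trace: s5 -R-> s5 -L-> s2 -L-> s2 -L-> s2 -R-> s5 -R-> s5 -L-> s2 -L-> s2 -L-> s2 -L-> s2 -L-> s2 -L-> s2 -R-> s5 -L-> s2

s2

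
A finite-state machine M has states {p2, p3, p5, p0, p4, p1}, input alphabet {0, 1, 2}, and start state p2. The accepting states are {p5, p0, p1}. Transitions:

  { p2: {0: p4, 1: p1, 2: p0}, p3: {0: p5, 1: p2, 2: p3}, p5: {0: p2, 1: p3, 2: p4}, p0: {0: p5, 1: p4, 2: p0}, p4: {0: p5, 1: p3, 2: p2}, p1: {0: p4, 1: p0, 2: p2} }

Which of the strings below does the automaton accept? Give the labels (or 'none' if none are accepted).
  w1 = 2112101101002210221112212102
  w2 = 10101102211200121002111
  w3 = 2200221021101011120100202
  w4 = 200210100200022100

w2

w1: p2 → p0 → p4 → p3 → p3 → p2 → p4 → p3 → p2 → p4 → p3 → p5 → p2 → p0 → p0 → p4 → p5 → p4 → p2 → p1 → p0 → p4 → p2 → p0 → p4 → p2 → p1 → p4 → p2  → end p2, rejected
w2: p2 → p1 → p4 → p3 → p5 → p3 → p2 → p4 → p2 → p0 → p4 → p3 → p3 → p5 → p2 → p1 → p2 → p1 → p4 → p5 → p4 → p3 → p2 → p1  → end p1, accepted
w3: p2 → p0 → p0 → p5 → p2 → p0 → p0 → p4 → p5 → p4 → p3 → p2 → p4 → p3 → p5 → p3 → p2 → p1 → p2 → p4 → p3 → p5 → p2 → p0 → p5 → p4  → end p4, rejected
w4: p2 → p0 → p5 → p2 → p0 → p4 → p5 → p3 → p5 → p2 → p0 → p5 → p2 → p4 → p2 → p0 → p4 → p5 → p2  → end p2, rejected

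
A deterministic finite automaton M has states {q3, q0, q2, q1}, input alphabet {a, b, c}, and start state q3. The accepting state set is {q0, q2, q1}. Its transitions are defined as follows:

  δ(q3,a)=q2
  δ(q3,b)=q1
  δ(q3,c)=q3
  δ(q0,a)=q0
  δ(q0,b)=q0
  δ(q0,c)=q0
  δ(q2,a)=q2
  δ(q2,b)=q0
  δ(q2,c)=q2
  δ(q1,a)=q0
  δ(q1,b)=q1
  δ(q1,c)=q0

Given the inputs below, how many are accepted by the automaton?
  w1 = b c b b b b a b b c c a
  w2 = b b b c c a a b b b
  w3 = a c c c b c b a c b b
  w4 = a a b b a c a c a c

w1: Trace: q3 -b-> q1 -c-> q0 -b-> q0 -b-> q0 -b-> q0 -b-> q0 -a-> q0 -b-> q0 -b-> q0 -c-> q0 -c-> q0 -a-> q0  → end q0, accepted
w2: Trace: q3 -b-> q1 -b-> q1 -b-> q1 -c-> q0 -c-> q0 -a-> q0 -a-> q0 -b-> q0 -b-> q0 -b-> q0  → end q0, accepted
w3: Trace: q3 -a-> q2 -c-> q2 -c-> q2 -c-> q2 -b-> q0 -c-> q0 -b-> q0 -a-> q0 -c-> q0 -b-> q0 -b-> q0  → end q0, accepted
w4: Trace: q3 -a-> q2 -a-> q2 -b-> q0 -b-> q0 -a-> q0 -c-> q0 -a-> q0 -c-> q0 -a-> q0 -c-> q0  → end q0, accepted

4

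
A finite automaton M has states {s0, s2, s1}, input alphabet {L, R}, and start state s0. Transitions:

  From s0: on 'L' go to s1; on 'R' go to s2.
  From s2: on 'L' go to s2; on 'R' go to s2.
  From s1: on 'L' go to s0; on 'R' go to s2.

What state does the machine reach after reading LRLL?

s2

start at s0
read 'L': s0 → s1
read 'R': s1 → s2
read 'L': s2 → s2
read 'L': s2 → s2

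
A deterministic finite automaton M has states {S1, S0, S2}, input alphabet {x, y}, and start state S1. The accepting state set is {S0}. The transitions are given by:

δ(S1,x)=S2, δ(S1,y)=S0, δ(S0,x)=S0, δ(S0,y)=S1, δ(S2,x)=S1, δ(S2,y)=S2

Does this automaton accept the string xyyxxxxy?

S1 → S2 → S2 → S2 → S1 → S2 → S1 → S2 → S2
End state S2 is not accepting.

No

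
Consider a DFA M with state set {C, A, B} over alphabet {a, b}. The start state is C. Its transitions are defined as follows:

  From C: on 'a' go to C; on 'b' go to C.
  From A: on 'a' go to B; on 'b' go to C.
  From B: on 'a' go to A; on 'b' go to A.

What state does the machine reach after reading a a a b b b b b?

start at C
read 'a': C → C
read 'a': C → C
read 'a': C → C
read 'b': C → C
read 'b': C → C
read 'b': C → C
read 'b': C → C
read 'b': C → C

C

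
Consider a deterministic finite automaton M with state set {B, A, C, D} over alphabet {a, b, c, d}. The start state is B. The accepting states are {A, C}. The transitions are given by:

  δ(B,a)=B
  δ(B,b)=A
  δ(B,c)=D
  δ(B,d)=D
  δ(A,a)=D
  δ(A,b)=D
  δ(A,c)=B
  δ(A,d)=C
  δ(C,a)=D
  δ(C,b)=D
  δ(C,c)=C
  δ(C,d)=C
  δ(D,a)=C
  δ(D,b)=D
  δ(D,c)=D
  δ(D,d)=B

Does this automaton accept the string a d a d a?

No

Trace: B -a-> B -d-> D -a-> C -d-> C -a-> D
End state D is not accepting.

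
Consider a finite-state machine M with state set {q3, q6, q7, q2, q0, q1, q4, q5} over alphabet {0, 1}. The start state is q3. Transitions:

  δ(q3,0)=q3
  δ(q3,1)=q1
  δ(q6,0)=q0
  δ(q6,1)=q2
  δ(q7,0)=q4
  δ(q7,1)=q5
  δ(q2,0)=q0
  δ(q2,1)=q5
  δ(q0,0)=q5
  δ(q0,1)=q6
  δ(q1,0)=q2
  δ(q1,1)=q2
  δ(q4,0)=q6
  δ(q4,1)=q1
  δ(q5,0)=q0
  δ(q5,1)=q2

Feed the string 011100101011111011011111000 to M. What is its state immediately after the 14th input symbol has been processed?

Trace: q3 -0-> q3 -1-> q1 -1-> q2 -1-> q5 -0-> q0 -0-> q5 -1-> q2 -0-> q0 -1-> q6 -0-> q0 -1-> q6 -1-> q2 -1-> q5 -1-> q2
After 14 symbols: q2.

q2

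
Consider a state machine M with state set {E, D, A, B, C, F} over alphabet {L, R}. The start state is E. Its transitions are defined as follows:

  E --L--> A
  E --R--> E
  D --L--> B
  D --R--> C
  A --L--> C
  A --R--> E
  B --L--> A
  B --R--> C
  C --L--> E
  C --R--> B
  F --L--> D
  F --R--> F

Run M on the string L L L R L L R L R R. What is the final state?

E → A → C → E → E → A → C → B → A → E → E

E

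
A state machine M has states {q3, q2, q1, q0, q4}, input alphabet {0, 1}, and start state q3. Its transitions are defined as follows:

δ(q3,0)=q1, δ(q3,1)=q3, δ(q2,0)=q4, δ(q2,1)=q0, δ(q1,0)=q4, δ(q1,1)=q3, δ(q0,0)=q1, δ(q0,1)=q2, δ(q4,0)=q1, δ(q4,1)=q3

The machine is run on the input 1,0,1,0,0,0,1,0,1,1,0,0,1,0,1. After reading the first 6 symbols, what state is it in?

q1

q3 → q3 → q1 → q3 → q1 → q4 → q1
After 6 symbols: q1.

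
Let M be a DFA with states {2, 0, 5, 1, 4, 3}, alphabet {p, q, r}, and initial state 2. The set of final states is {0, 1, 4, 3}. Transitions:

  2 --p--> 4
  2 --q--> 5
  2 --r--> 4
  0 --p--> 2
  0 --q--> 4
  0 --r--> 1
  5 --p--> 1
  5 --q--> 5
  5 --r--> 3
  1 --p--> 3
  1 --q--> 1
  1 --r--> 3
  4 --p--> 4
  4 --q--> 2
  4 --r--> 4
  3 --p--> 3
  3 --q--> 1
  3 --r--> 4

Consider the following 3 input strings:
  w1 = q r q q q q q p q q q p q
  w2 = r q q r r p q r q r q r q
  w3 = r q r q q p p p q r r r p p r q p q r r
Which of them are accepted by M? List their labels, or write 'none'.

w1, w3

w1: 2 → 5 → 3 → 1 → 1 → 1 → 1 → 1 → 3 → 1 → 1 → 1 → 3 → 1  → end 1, accepted
w2: 2 → 4 → 2 → 5 → 3 → 4 → 4 → 2 → 4 → 2 → 4 → 2 → 4 → 2  → end 2, rejected
w3: 2 → 4 → 2 → 4 → 2 → 5 → 1 → 3 → 3 → 1 → 3 → 4 → 4 → 4 → 4 → 4 → 2 → 4 → 2 → 4 → 4  → end 4, accepted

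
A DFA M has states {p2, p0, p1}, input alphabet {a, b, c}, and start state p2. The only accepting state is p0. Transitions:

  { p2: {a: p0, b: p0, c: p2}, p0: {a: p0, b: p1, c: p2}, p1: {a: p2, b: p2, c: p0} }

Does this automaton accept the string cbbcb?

p2 → p2 → p0 → p1 → p0 → p1
End state p1 is not accepting.

No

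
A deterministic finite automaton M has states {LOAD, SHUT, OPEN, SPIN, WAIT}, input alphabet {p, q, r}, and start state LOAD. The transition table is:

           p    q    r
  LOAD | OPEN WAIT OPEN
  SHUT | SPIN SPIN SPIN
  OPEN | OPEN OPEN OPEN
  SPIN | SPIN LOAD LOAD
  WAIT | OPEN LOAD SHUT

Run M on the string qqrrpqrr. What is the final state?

LOAD → WAIT → LOAD → OPEN → OPEN → OPEN → OPEN → OPEN → OPEN

OPEN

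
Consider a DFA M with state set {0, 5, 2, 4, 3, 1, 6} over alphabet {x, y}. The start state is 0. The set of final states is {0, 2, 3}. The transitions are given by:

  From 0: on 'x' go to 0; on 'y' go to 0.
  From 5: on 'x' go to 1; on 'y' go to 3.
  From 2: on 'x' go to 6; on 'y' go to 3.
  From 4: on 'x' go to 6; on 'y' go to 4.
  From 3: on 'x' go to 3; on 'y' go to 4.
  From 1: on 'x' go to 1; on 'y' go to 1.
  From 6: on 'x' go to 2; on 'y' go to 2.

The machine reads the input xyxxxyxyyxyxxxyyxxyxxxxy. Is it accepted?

Yes

Trace: 0 -x-> 0 -y-> 0 -x-> 0 -x-> 0 -x-> 0 -y-> 0 -x-> 0 -y-> 0 -y-> 0 -x-> 0 -y-> 0 -x-> 0 -x-> 0 -x-> 0 -y-> 0 -y-> 0 -x-> 0 -x-> 0 -y-> 0 -x-> 0 -x-> 0 -x-> 0 -x-> 0 -y-> 0
End state 0 is accepting.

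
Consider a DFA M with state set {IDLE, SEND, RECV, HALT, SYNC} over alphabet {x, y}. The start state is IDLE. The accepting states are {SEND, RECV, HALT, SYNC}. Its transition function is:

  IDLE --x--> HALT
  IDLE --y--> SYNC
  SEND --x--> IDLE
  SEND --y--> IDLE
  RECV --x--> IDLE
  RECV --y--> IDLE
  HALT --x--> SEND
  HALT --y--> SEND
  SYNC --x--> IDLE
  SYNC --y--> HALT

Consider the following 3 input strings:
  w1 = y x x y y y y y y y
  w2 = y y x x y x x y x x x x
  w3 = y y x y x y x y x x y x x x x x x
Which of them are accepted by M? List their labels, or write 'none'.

w1, w3

w1: IDLE → SYNC → IDLE → HALT → SEND → IDLE → SYNC → HALT → SEND → IDLE → SYNC  → end SYNC, accepted
w2: IDLE → SYNC → HALT → SEND → IDLE → SYNC → IDLE → HALT → SEND → IDLE → HALT → SEND → IDLE  → end IDLE, rejected
w3: IDLE → SYNC → HALT → SEND → IDLE → HALT → SEND → IDLE → SYNC → IDLE → HALT → SEND → IDLE → HALT → SEND → IDLE → HALT → SEND  → end SEND, accepted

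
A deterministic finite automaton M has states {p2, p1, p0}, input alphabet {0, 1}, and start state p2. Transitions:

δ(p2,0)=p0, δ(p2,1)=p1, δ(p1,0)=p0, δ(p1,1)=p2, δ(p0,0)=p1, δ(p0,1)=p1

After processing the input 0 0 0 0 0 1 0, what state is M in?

p0

start at p2
read '0': p2 → p0
read '0': p0 → p1
read '0': p1 → p0
read '0': p0 → p1
read '0': p1 → p0
read '1': p0 → p1
read '0': p1 → p0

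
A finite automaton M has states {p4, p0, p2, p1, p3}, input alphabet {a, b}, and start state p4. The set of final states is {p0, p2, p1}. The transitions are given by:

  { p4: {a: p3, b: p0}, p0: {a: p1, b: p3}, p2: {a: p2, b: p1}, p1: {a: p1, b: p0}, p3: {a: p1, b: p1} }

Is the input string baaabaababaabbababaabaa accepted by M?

Yes

p4 → p0 → p1 → p1 → p1 → p0 → p1 → p1 → p0 → p1 → p0 → p1 → p1 → p0 → p3 → p1 → p0 → p1 → p0 → p1 → p1 → p0 → p1 → p1
End state p1 is accepting.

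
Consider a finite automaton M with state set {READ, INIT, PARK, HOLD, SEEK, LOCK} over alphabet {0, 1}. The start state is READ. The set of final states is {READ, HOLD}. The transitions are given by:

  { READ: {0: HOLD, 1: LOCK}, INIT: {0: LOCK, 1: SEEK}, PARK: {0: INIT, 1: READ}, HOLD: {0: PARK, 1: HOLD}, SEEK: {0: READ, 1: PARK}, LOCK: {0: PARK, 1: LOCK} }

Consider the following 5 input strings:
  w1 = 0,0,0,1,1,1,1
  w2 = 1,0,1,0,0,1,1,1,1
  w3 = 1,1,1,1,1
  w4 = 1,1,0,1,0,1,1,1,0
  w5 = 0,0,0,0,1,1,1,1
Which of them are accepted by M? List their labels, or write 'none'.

w1: Trace: READ -0-> HOLD -0-> PARK -0-> INIT -1-> SEEK -1-> PARK -1-> READ -1-> LOCK  → end LOCK, rejected
w2: Trace: READ -1-> LOCK -0-> PARK -1-> READ -0-> HOLD -0-> PARK -1-> READ -1-> LOCK -1-> LOCK -1-> LOCK  → end LOCK, rejected
w3: Trace: READ -1-> LOCK -1-> LOCK -1-> LOCK -1-> LOCK -1-> LOCK  → end LOCK, rejected
w4: Trace: READ -1-> LOCK -1-> LOCK -0-> PARK -1-> READ -0-> HOLD -1-> HOLD -1-> HOLD -1-> HOLD -0-> PARK  → end PARK, rejected
w5: Trace: READ -0-> HOLD -0-> PARK -0-> INIT -0-> LOCK -1-> LOCK -1-> LOCK -1-> LOCK -1-> LOCK  → end LOCK, rejected

none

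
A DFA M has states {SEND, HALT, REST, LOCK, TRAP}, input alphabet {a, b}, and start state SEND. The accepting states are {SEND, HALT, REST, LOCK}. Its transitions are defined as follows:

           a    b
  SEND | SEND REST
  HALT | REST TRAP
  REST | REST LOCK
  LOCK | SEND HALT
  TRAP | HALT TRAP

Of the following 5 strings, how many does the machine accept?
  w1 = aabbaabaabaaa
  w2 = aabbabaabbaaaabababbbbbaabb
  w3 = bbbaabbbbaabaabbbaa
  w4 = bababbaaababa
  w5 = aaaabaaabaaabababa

w1:
  start at SEND
  read 'a': SEND → SEND
  read 'a': SEND → SEND
  read 'b': SEND → REST
  read 'b': REST → LOCK
  read 'a': LOCK → SEND
  read 'a': SEND → SEND
  read 'b': SEND → REST
  read 'a': REST → REST
  read 'a': REST → REST
  read 'b': REST → LOCK
  read 'a': LOCK → SEND
  read 'a': SEND → SEND
  read 'a': SEND → SEND
  end SEND, accepted
w2:
  start at SEND
  read 'a': SEND → SEND
  read 'a': SEND → SEND
  read 'b': SEND → REST
  read 'b': REST → LOCK
  read 'a': LOCK → SEND
  read 'b': SEND → REST
  read 'a': REST → REST
  read 'a': REST → REST
  read 'b': REST → LOCK
  read 'b': LOCK → HALT
  read 'a': HALT → REST
  read 'a': REST → REST
  read 'a': REST → REST
  read 'a': REST → REST
  read 'b': REST → LOCK
  read 'a': LOCK → SEND
  read 'b': SEND → REST
  read 'a': REST → REST
  read 'b': REST → LOCK
  read 'b': LOCK → HALT
  read 'b': HALT → TRAP
  read 'b': TRAP → TRAP
  read 'b': TRAP → TRAP
  read 'a': TRAP → HALT
  read 'a': HALT → REST
  read 'b': REST → LOCK
  read 'b': LOCK → HALT
  end HALT, accepted
w3:
  start at SEND
  read 'b': SEND → REST
  read 'b': REST → LOCK
  read 'b': LOCK → HALT
  read 'a': HALT → REST
  read 'a': REST → REST
  read 'b': REST → LOCK
  read 'b': LOCK → HALT
  read 'b': HALT → TRAP
  read 'b': TRAP → TRAP
  read 'a': TRAP → HALT
  read 'a': HALT → REST
  read 'b': REST → LOCK
  read 'a': LOCK → SEND
  read 'a': SEND → SEND
  read 'b': SEND → REST
  read 'b': REST → LOCK
  read 'b': LOCK → HALT
  read 'a': HALT → REST
  read 'a': REST → REST
  end REST, accepted
w4:
  start at SEND
  read 'b': SEND → REST
  read 'a': REST → REST
  read 'b': REST → LOCK
  read 'a': LOCK → SEND
  read 'b': SEND → REST
  read 'b': REST → LOCK
  read 'a': LOCK → SEND
  read 'a': SEND → SEND
  read 'a': SEND → SEND
  read 'b': SEND → REST
  read 'a': REST → REST
  read 'b': REST → LOCK
  read 'a': LOCK → SEND
  end SEND, accepted
w5:
  start at SEND
  read 'a': SEND → SEND
  read 'a': SEND → SEND
  read 'a': SEND → SEND
  read 'a': SEND → SEND
  read 'b': SEND → REST
  read 'a': REST → REST
  read 'a': REST → REST
  read 'a': REST → REST
  read 'b': REST → LOCK
  read 'a': LOCK → SEND
  read 'a': SEND → SEND
  read 'a': SEND → SEND
  read 'b': SEND → REST
  read 'a': REST → REST
  read 'b': REST → LOCK
  read 'a': LOCK → SEND
  read 'b': SEND → REST
  read 'a': REST → REST
  end REST, accepted

5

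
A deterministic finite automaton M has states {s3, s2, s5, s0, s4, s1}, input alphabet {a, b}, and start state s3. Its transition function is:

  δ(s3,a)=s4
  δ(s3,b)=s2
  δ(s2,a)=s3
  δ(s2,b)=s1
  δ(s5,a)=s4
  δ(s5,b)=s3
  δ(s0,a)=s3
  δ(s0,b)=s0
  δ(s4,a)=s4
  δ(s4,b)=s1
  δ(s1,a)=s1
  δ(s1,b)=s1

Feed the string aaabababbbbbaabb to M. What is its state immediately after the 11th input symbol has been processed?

s1

start at s3
read 'a': s3 → s4
read 'a': s4 → s4
read 'a': s4 → s4
read 'b': s4 → s1
read 'a': s1 → s1
read 'b': s1 → s1
read 'a': s1 → s1
read 'b': s1 → s1
read 'b': s1 → s1
read 'b': s1 → s1
read 'b': s1 → s1
After 11 symbols: s1.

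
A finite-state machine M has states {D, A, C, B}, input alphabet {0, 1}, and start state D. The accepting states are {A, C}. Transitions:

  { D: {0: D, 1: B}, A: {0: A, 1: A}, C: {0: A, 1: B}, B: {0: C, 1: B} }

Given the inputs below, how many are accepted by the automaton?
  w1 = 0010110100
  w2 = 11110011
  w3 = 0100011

w1: D → D → D → B → C → B → B → C → B → C → A  → end A, accepted
w2: D → B → B → B → B → C → A → A → A  → end A, accepted
w3: D → D → B → C → A → A → A → A  → end A, accepted

3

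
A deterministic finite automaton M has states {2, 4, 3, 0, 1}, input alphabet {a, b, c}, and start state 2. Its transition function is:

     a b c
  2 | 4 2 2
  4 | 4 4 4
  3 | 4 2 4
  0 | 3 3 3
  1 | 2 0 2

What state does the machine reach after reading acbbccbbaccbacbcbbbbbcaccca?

4

Trace: 2 -a-> 4 -c-> 4 -b-> 4 -b-> 4 -c-> 4 -c-> 4 -b-> 4 -b-> 4 -a-> 4 -c-> 4 -c-> 4 -b-> 4 -a-> 4 -c-> 4 -b-> 4 -c-> 4 -b-> 4 -b-> 4 -b-> 4 -b-> 4 -b-> 4 -c-> 4 -a-> 4 -c-> 4 -c-> 4 -c-> 4 -a-> 4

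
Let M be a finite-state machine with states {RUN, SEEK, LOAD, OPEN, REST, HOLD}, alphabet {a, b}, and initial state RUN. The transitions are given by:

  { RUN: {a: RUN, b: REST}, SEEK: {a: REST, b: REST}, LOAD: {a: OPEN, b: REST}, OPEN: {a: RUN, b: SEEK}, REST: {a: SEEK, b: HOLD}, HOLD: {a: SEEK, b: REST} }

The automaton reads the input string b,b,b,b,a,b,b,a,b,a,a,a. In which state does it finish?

SEEK

Trace: RUN -b-> REST -b-> HOLD -b-> REST -b-> HOLD -a-> SEEK -b-> REST -b-> HOLD -a-> SEEK -b-> REST -a-> SEEK -a-> REST -a-> SEEK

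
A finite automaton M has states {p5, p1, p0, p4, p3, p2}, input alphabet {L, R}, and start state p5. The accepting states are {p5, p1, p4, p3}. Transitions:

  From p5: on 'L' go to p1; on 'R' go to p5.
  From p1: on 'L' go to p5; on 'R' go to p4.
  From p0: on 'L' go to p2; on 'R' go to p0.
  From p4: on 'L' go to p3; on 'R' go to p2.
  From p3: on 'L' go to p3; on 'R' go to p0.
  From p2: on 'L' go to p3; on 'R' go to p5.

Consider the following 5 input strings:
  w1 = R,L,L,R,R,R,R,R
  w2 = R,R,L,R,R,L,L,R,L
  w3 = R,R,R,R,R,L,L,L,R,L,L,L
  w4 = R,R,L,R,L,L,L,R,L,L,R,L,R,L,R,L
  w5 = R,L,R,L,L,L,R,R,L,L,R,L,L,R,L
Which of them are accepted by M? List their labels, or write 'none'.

w1, w3, w4

w1:
  start at p5
  read 'R': p5 → p5
  read 'L': p5 → p1
  read 'L': p1 → p5
  read 'R': p5 → p5
  read 'R': p5 → p5
  read 'R': p5 → p5
  read 'R': p5 → p5
  read 'R': p5 → p5
  end p5, accepted
w2:
  start at p5
  read 'R': p5 → p5
  read 'R': p5 → p5
  read 'L': p5 → p1
  read 'R': p1 → p4
  read 'R': p4 → p2
  read 'L': p2 → p3
  read 'L': p3 → p3
  read 'R': p3 → p0
  read 'L': p0 → p2
  end p2, rejected
w3:
  start at p5
  read 'R': p5 → p5
  read 'R': p5 → p5
  read 'R': p5 → p5
  read 'R': p5 → p5
  read 'R': p5 → p5
  read 'L': p5 → p1
  read 'L': p1 → p5
  read 'L': p5 → p1
  read 'R': p1 → p4
  read 'L': p4 → p3
  read 'L': p3 → p3
  read 'L': p3 → p3
  end p3, accepted
w4:
  start at p5
  read 'R': p5 → p5
  read 'R': p5 → p5
  read 'L': p5 → p1
  read 'R': p1 → p4
  read 'L': p4 → p3
  read 'L': p3 → p3
  read 'L': p3 → p3
  read 'R': p3 → p0
  read 'L': p0 → p2
  read 'L': p2 → p3
  read 'R': p3 → p0
  read 'L': p0 → p2
  read 'R': p2 → p5
  read 'L': p5 → p1
  read 'R': p1 → p4
  read 'L': p4 → p3
  end p3, accepted
w5:
  start at p5
  read 'R': p5 → p5
  read 'L': p5 → p1
  read 'R': p1 → p4
  read 'L': p4 → p3
  read 'L': p3 → p3
  read 'L': p3 → p3
  read 'R': p3 → p0
  read 'R': p0 → p0
  read 'L': p0 → p2
  read 'L': p2 → p3
  read 'R': p3 → p0
  read 'L': p0 → p2
  read 'L': p2 → p3
  read 'R': p3 → p0
  read 'L': p0 → p2
  end p2, rejected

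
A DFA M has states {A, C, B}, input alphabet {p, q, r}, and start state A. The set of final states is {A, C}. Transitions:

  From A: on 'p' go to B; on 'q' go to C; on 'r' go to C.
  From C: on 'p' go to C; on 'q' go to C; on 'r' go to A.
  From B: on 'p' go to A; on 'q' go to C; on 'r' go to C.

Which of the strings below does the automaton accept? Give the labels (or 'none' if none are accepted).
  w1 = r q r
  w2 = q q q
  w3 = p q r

w1: Trace: A -r-> C -q-> C -r-> A  → end A, accepted
w2: Trace: A -q-> C -q-> C -q-> C  → end C, accepted
w3: Trace: A -p-> B -q-> C -r-> A  → end A, accepted

w1, w2, w3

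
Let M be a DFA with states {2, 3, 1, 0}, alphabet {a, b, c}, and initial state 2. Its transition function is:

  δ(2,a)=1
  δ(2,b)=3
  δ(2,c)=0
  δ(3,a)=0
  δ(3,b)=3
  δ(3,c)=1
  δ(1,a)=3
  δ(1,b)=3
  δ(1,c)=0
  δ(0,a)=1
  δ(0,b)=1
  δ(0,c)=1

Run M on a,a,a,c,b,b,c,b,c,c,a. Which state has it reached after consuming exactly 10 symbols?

2 → 1 → 3 → 0 → 1 → 3 → 3 → 1 → 3 → 1 → 0
After 10 symbols: 0.

0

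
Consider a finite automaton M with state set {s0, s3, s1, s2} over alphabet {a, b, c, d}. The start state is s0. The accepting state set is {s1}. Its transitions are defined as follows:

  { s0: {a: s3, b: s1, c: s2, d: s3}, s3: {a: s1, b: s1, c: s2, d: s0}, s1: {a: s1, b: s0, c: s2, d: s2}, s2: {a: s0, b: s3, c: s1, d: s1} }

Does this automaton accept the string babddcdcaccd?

Trace: s0 -b-> s1 -a-> s1 -b-> s0 -d-> s3 -d-> s0 -c-> s2 -d-> s1 -c-> s2 -a-> s0 -c-> s2 -c-> s1 -d-> s2
End state s2 is not accepting.

No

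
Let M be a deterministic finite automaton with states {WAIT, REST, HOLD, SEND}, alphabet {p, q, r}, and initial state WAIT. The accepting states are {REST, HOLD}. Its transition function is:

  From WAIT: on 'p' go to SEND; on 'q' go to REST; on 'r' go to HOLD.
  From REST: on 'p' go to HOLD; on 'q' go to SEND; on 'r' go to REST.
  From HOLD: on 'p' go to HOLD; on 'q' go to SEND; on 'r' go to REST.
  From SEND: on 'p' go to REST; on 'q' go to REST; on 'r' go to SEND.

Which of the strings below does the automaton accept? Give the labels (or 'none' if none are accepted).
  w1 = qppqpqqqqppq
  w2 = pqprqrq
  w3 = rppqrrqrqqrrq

w1: Trace: WAIT -q-> REST -p-> HOLD -p-> HOLD -q-> SEND -p-> REST -q-> SEND -q-> REST -q-> SEND -q-> REST -p-> HOLD -p-> HOLD -q-> SEND  → end SEND, rejected
w2: Trace: WAIT -p-> SEND -q-> REST -p-> HOLD -r-> REST -q-> SEND -r-> SEND -q-> REST  → end REST, accepted
w3: Trace: WAIT -r-> HOLD -p-> HOLD -p-> HOLD -q-> SEND -r-> SEND -r-> SEND -q-> REST -r-> REST -q-> SEND -q-> REST -r-> REST -r-> REST -q-> SEND  → end SEND, rejected

w2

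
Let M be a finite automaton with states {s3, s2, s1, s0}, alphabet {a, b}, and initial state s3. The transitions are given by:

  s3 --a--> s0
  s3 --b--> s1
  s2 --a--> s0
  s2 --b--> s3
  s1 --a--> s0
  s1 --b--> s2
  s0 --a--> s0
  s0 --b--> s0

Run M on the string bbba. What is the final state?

s0

s3 → s1 → s2 → s3 → s0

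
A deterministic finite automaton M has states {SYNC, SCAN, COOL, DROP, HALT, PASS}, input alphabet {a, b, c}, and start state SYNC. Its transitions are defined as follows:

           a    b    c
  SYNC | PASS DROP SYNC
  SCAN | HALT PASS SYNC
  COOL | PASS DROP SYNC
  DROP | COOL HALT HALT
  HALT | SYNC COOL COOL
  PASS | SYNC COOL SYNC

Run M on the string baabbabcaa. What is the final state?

PASS

SYNC → DROP → COOL → PASS → COOL → DROP → COOL → DROP → HALT → SYNC → PASS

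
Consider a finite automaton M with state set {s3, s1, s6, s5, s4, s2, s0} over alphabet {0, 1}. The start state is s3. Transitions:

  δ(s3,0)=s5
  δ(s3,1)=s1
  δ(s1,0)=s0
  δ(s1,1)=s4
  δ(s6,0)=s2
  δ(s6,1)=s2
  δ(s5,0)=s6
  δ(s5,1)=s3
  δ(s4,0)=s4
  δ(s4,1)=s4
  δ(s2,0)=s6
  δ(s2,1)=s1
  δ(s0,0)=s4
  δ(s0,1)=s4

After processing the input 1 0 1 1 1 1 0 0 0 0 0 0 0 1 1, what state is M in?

s4

s3 → s1 → s0 → s4 → s4 → s4 → s4 → s4 → s4 → s4 → s4 → s4 → s4 → s4 → s4 → s4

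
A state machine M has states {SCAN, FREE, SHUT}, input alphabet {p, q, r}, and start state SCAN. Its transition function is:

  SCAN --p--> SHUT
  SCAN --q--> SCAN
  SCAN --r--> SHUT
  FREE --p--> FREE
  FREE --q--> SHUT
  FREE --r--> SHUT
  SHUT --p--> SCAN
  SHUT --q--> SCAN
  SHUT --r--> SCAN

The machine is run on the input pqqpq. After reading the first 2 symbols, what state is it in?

start at SCAN
read 'p': SCAN → SHUT
read 'q': SHUT → SCAN
After 2 symbols: SCAN.

SCAN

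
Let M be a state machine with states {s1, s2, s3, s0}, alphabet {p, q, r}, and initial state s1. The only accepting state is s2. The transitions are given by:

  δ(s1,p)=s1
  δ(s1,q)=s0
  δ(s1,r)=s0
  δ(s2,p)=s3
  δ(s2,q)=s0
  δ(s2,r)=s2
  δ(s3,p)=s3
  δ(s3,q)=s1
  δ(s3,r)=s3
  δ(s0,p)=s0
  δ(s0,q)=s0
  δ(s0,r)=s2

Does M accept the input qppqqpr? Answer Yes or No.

s1 → s0 → s0 → s0 → s0 → s0 → s0 → s2
End state s2 is accepting.

Yes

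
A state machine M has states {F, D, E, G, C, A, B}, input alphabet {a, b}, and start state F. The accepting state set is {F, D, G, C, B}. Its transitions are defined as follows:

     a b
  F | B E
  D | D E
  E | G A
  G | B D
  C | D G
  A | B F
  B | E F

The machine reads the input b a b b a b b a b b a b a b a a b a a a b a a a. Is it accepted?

start at F
read 'b': F → E
read 'a': E → G
read 'b': G → D
read 'b': D → E
read 'a': E → G
read 'b': G → D
read 'b': D → E
read 'a': E → G
read 'b': G → D
read 'b': D → E
read 'a': E → G
read 'b': G → D
read 'a': D → D
read 'b': D → E
read 'a': E → G
read 'a': G → B
read 'b': B → F
read 'a': F → B
read 'a': B → E
read 'a': E → G
read 'b': G → D
read 'a': D → D
read 'a': D → D
read 'a': D → D
End state D is accepting.

Yes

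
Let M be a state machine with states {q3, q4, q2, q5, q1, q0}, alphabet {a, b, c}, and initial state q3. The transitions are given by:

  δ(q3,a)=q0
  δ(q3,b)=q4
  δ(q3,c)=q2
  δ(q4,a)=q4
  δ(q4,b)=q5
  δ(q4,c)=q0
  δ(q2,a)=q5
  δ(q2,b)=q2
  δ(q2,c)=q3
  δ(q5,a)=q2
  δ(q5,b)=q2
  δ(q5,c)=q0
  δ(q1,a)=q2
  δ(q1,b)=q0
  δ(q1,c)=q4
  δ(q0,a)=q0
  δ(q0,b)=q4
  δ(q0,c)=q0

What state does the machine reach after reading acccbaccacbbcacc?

q0

q3 → q0 → q0 → q0 → q0 → q4 → q4 → q0 → q0 → q0 → q0 → q4 → q5 → q0 → q0 → q0 → q0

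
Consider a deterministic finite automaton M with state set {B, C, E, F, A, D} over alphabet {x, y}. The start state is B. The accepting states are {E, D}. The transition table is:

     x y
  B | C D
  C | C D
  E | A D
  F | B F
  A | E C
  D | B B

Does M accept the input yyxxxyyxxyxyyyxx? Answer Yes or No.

B → D → B → C → C → C → D → B → C → C → D → B → D → B → D → B → C
End state C is not accepting.

No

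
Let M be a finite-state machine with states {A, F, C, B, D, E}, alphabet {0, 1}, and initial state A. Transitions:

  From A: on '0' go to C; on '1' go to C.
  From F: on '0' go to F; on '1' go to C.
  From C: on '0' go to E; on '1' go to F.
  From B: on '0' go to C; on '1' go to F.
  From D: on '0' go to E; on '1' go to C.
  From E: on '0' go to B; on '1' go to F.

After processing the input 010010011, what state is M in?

Trace: A -0-> C -1-> F -0-> F -0-> F -1-> C -0-> E -0-> B -1-> F -1-> C

C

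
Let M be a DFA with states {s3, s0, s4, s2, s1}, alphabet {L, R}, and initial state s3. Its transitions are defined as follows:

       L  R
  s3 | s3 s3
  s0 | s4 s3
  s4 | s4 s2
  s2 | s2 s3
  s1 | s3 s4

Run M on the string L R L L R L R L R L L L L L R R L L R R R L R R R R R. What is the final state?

s3

Trace: s3 -L-> s3 -R-> s3 -L-> s3 -L-> s3 -R-> s3 -L-> s3 -R-> s3 -L-> s3 -R-> s3 -L-> s3 -L-> s3 -L-> s3 -L-> s3 -L-> s3 -R-> s3 -R-> s3 -L-> s3 -L-> s3 -R-> s3 -R-> s3 -R-> s3 -L-> s3 -R-> s3 -R-> s3 -R-> s3 -R-> s3 -R-> s3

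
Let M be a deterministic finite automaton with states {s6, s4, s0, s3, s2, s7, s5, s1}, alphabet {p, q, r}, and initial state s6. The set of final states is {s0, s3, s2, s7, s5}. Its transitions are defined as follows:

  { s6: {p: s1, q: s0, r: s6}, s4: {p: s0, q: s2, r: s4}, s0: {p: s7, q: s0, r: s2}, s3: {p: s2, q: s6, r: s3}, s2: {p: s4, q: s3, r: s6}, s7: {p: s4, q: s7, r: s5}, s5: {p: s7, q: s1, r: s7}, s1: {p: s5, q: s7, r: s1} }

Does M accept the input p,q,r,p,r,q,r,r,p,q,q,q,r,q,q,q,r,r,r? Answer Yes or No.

Trace: s6 -p-> s1 -q-> s7 -r-> s5 -p-> s7 -r-> s5 -q-> s1 -r-> s1 -r-> s1 -p-> s5 -q-> s1 -q-> s7 -q-> s7 -r-> s5 -q-> s1 -q-> s7 -q-> s7 -r-> s5 -r-> s7 -r-> s5
End state s5 is accepting.

Yes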